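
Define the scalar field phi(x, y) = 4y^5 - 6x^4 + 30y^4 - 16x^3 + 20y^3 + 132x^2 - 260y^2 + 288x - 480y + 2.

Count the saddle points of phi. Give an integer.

phi separates as a function of x plus a function of y, so ∇phi=0 decouples.
∂phi/∂x = -24(x - 3)(x + 1)(x + 4) = 0 at x ∈ {-4, -1, 3}; ∂phi/∂y = 20(y - 2)(y + 1)(y + 3)(y + 4) = 0 at y ∈ {-4, -3, -1, 2}.
The Hessian is diagonal: diag(phi_xx, phi_yy). Second derivatives: phi_xx(-4)=-504, phi_xx(-1)=288, phi_xx(3)=-672; phi_yy(-4)=-360, phi_yy(-3)=200, phi_yy(-1)=-360, phi_yy(2)=1800.
Saddle points occur where the two diagonal entries have opposite signs: (-4, -3), (-4, 2), (-1, -4), (-1, -1), (3, -3), (3, 2). Count: 6.

6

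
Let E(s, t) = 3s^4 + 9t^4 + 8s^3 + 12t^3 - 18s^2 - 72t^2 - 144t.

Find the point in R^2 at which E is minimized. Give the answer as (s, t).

(-3, 2)

E(s,t) separates as P(s) + Q(t), so its minimum is min P + min Q.
P'(s) = 12s(s - 1)(s + 3) vanishes at s ∈ {-3, 0, 1}; Q'(t) = 36(t - 2)(t + 1)(t + 2) vanishes at t ∈ {-2, -1, 2}.
Local minima of P (where P''>0): P(-3)=-135, P(1)=-7. Local minima of Q: Q(-2)=48, Q(2)=-336.
So the global minimum of E is P(-3) + Q(2) = -135 − 336 = -471, attained at (-3, 2).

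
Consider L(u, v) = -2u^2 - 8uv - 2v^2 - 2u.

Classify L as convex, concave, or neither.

neither

L is quadratic, so its Hessian is the constant matrix H = [[-4, -8], [-8, -4]].
det(H) = -48, tr(H) = -8.
det(H) < 0, so H is indefinite: neither convex nor concave.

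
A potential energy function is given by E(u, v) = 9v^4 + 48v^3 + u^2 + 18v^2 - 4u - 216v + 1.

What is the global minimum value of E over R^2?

E(u,v) separates as P(u) + Q(v) + 1, so its minimum is min P + min Q + 1.
P'(u) = 2u - 4 vanishes at u ∈ {2}; Q'(v) = 36(v - 1)(v + 2)(v + 3) vanishes at v ∈ {-3, -2, 1}.
Local minima of P (where P''>0): P(2)=-4. Local minima of Q: Q(-3)=243, Q(1)=-141.
So the global minimum of E is P(2) + Q(1) + 1 = -4 − 141 + 1 = -144, attained at (2, 1).

-144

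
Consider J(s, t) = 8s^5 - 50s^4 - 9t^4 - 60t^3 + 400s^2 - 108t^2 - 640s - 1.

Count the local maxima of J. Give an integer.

4

J separates as a function of s plus a function of t, so ∇J=0 decouples.
∂J/∂s = 40(s - 4)(s - 2)(s - 1)(s + 2) = 0 at s ∈ {-2, 1, 2, 4}; ∂J/∂t = -36t(t + 2)(t + 3) = 0 at t ∈ {-3, -2, 0}.
The Hessian is diagonal: diag(J_ss, J_tt). Second derivatives: J_ss(-2)=-2880, J_ss(1)=360, J_ss(2)=-320, J_ss(4)=1440; J_tt(-3)=-108, J_tt(-2)=72, J_tt(0)=-216.
Local maxima occur where both diagonal entries negative: (-2, -3), (-2, 0), (2, -3), (2, 0). Count: 4.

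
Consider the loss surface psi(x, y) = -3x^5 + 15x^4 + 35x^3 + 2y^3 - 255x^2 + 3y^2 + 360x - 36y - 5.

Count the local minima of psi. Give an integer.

2

psi separates as a function of x plus a function of y, so ∇psi=0 decouples.
∂psi/∂x = -15(x - 4)(x - 2)(x - 1)(x + 3) = 0 at x ∈ {-3, 1, 2, 4}; ∂psi/∂y = 6(y - 2)(y + 3) = 0 at y ∈ {-3, 2}.
The Hessian is diagonal: diag(psi_xx, psi_yy). Second derivatives: psi_xx(-3)=2100, psi_xx(1)=-180, psi_xx(2)=150, psi_xx(4)=-630; psi_yy(-3)=-30, psi_yy(2)=30.
Local minima occur where both diagonal entries positive: (-3, 2), (2, 2). Count: 2.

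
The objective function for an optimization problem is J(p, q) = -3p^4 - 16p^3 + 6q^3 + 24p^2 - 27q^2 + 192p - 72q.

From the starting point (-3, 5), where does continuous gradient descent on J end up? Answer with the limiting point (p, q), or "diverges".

(-2, 4)

J is separable, so gradient descent decouples: p follows -∂J/∂p, q follows -∂J/∂q.
∂J/∂p = -12(p - 2)(p + 2)(p + 4); at p=-3 this is -60, so p increases.
∂J/∂q = 18(q - 4)(q + 1); at q=5 this is 108, so q decreases.
p converges to its nearest critical value -2 (a local min of the p-part); q converges to 4. The iterate converges to (-2, 4).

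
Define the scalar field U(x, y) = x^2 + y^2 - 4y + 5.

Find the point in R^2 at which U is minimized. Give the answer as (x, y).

(0, 2)

U(x,y) separates as P(x) + Q(y) + 5, so its minimum is min P + min Q + 5.
P'(x) = 2x vanishes at x ∈ {0}; Q'(y) = 2y - 4 vanishes at y ∈ {2}.
Local minima of P (where P''>0): P(0)=0. Local minima of Q: Q(2)=-4.
So the global minimum of U is P(0) + Q(2) + 5 = 0 − 4 + 5 = 1, attained at (0, 2).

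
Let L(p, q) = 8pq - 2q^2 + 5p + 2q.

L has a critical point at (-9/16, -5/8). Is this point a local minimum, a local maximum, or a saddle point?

saddle point

The Hessian of L is constant: H = [[0, 8], [8, -4]].
det(H) = 0·(-4) − 8² = -64.
Since det(H) < 0, H is indefinite and the critical point is a saddle point.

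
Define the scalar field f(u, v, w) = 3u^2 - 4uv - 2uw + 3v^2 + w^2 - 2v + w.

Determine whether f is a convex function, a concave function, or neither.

f is quadratic, so its Hessian is the constant matrix H = [[6, -4, -2], [-4, 6, 0], [-2, 0, 2]].
Leading principal minors: 6, 20, 16.
All positive ⇒ H ≻ 0 ⇒ convex.

convex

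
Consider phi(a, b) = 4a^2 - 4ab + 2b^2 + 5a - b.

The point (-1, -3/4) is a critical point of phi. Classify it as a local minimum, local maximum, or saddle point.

The Hessian of phi is constant: H = [[8, -4], [-4, 4]].
det(H) = 8·4 − (-4)² = 16.
det(H) > 0 and tr(H) = 12 > 0, so H is positive definite and the point is a local minimum.

local minimum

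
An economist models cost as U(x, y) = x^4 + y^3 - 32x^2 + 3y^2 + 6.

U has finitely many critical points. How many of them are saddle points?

3

U separates as a function of x plus a function of y, so ∇U=0 decouples.
∂U/∂x = 4x(x - 4)(x + 4) = 0 at x ∈ {-4, 0, 4}; ∂U/∂y = 3y(y + 2) = 0 at y ∈ {-2, 0}.
The Hessian is diagonal: diag(U_xx, U_yy). Second derivatives: U_xx(-4)=128, U_xx(0)=-64, U_xx(4)=128; U_yy(-2)=-6, U_yy(0)=6.
Saddle points occur where the two diagonal entries have opposite signs: (-4, -2), (0, 0), (4, -2). Count: 3.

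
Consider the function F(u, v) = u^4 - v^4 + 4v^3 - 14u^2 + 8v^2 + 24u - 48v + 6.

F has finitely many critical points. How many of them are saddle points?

F separates as a function of u plus a function of v, so ∇F=0 decouples.
∂F/∂u = 4(u - 2)(u - 1)(u + 3) = 0 at u ∈ {-3, 1, 2}; ∂F/∂v = -4(v - 3)(v - 2)(v + 2) = 0 at v ∈ {-2, 2, 3}.
The Hessian is diagonal: diag(F_uu, F_vv). Second derivatives: F_uu(-3)=80, F_uu(1)=-16, F_uu(2)=20; F_vv(-2)=-80, F_vv(2)=16, F_vv(3)=-20.
Saddle points occur where the two diagonal entries have opposite signs: (-3, -2), (-3, 3), (1, 2), (2, -2), (2, 3). Count: 5.

5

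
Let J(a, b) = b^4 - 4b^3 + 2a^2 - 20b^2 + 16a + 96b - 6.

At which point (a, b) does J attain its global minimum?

(-4, -3)

J(a,b) separates as P(a) + Q(b) − 6, so its minimum is min P + min Q − 6.
P'(a) = 4a + 16 vanishes at a ∈ {-4}; Q'(b) = 4(b - 4)(b - 2)(b + 3) vanishes at b ∈ {-3, 2, 4}.
Local minima of P (where P''>0): P(-4)=-32. Local minima of Q: Q(-3)=-279, Q(4)=64.
So the global minimum of J is P(-4) + Q(-3) − 6 = -32 − 279 − 6 = -317, attained at (-4, -3).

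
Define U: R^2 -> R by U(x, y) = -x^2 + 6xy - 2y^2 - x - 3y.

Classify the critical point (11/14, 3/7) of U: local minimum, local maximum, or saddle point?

The Hessian of U is constant: H = [[-2, 6], [6, -4]].
det(H) = (-2)·(-4) − 6² = -28.
Since det(H) < 0, H is indefinite and the critical point is a saddle point.

saddle point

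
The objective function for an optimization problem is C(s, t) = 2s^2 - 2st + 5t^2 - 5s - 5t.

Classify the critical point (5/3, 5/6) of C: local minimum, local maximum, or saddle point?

local minimum

The Hessian of C is constant: H = [[4, -2], [-2, 10]].
det(H) = 4·10 − (-2)² = 36.
det(H) > 0 and tr(H) = 14 > 0, so H is positive definite and the point is a local minimum.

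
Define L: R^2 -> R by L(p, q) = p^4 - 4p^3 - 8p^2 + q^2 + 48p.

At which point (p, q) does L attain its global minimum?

L(p,q) separates as A(p) + B(q), so its minimum is min A + min B.
A'(p) = 4(p - 3)(p - 2)(p + 2) vanishes at p ∈ {-2, 2, 3}; B'(q) = 2q vanishes at q ∈ {0}.
Local minima of A (where A''>0): A(-2)=-80, A(3)=45. Local minima of B: B(0)=0.
So the global minimum of L is A(-2) + B(0) = -80 + 0 = -80, attained at (-2, 0).

(-2, 0)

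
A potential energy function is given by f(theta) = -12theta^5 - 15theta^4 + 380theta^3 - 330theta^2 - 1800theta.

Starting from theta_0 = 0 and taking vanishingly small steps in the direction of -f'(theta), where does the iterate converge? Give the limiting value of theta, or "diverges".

f'(theta) = -60(theta - 3)(theta - 2)(theta + 1)(theta + 5), so f'(0) = -1800.
Gradient descent moves in the -f' direction, i.e. theta is increasing.
The nearest critical point in that direction is theta = 2, where f'' = 1260 > 0 (a local minimum). The iterate converges there.

2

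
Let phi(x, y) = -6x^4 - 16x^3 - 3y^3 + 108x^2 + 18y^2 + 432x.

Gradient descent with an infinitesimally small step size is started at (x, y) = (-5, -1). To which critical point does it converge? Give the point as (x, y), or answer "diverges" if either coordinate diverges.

phi is separable, so gradient descent decouples: x follows -∂phi/∂x, y follows -∂phi/∂y.
∂phi/∂x = -24(x - 3)(x + 2)(x + 3); at x=-5 this is 1152, so x decreases.
∂phi/∂y = -9y(y - 4); at y=-1 this is -45, so y increases.
The x-coordinate has no critical point in that direction and runs off to infinity.

diverges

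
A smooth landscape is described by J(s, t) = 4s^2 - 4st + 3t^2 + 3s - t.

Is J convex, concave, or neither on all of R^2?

J is quadratic, so its Hessian is the constant matrix H = [[8, -4], [-4, 6]].
det(H) = 32, tr(H) = 14.
det(H) > 0 and tr(H) > 0, so H is positive definite everywhere: convex.

convex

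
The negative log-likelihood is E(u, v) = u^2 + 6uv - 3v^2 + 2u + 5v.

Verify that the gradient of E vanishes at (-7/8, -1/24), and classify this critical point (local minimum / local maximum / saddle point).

saddle point

∇E = (2u + 6v + 2, 6u - 6v + 5); substituting (-7/8, -1/24) gives ∇E = (0, 0), so (-7/8, -1/24) is indeed a critical point.
The Hessian of E is constant: H = [[2, 6], [6, -6]].
det(H) = 2·(-6) − 6² = -48.
Since det(H) < 0, H is indefinite and the critical point is a saddle point.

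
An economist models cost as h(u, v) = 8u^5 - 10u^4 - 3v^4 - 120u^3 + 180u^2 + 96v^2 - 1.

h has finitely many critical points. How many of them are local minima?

2

h separates as a function of u plus a function of v, so ∇h=0 decouples.
∂h/∂u = 40u(u - 3)(u - 1)(u + 3) = 0 at u ∈ {-3, 0, 1, 3}; ∂h/∂v = -12v(v - 4)(v + 4) = 0 at v ∈ {-4, 0, 4}.
The Hessian is diagonal: diag(h_uu, h_vv). Second derivatives: h_uu(-3)=-2880, h_uu(0)=360, h_uu(1)=-320, h_uu(3)=1440; h_vv(-4)=-384, h_vv(0)=192, h_vv(4)=-384.
Local minima occur where both diagonal entries positive: (0, 0), (3, 0). Count: 2.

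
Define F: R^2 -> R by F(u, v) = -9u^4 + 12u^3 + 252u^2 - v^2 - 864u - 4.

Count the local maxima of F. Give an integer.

2

F separates as a function of u plus a function of v, so ∇F=0 decouples.
∂F/∂u = -36(u - 3)(u - 2)(u + 4) = 0 at u ∈ {-4, 2, 3}; ∂F/∂v = -2v = 0 at v ∈ {0}.
The Hessian is diagonal: diag(F_uu, F_vv). Second derivatives: F_uu(-4)=-1512, F_uu(2)=216, F_uu(3)=-252; F_vv(0)=-2.
Local maxima occur where both diagonal entries negative: (-4, 0), (3, 0). Count: 2.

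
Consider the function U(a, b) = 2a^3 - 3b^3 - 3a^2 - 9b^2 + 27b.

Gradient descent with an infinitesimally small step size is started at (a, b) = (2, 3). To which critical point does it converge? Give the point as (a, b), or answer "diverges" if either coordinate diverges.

diverges

U is separable, so gradient descent decouples: a follows -∂U/∂a, b follows -∂U/∂b.
∂U/∂a = 6a(a - 1); at a=2 this is 12, so a decreases.
∂U/∂b = -9(b - 1)(b + 3); at b=3 this is -108, so b increases.
The b-coordinate has no critical point in that direction and runs off to infinity.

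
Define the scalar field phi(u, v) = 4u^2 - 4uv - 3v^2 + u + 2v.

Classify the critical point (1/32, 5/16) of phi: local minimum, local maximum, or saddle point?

saddle point

The Hessian of phi is constant: H = [[8, -4], [-4, -6]].
det(H) = 8·(-6) − (-4)² = -64.
Since det(H) < 0, H is indefinite and the critical point is a saddle point.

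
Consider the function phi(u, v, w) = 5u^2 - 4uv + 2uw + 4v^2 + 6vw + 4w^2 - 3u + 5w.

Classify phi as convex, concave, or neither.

convex

phi is quadratic, so its Hessian is the constant matrix H = [[10, -4, 2], [-4, 8, 6], [2, 6, 8]].
Leading principal minors: 10, 64, 24.
All positive ⇒ H ≻ 0 ⇒ convex.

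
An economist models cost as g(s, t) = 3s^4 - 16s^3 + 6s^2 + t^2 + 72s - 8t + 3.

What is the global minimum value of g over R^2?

-60

g(s,t) separates as P(s) + Q(t) + 3, so its minimum is min P + min Q + 3.
P'(s) = 12(s - 3)(s - 2)(s + 1) vanishes at s ∈ {-1, 2, 3}; Q'(t) = 2(t - 4) vanishes at t ∈ {4}.
Local minima of P (where P''>0): P(-1)=-47, P(3)=81. Local minima of Q: Q(4)=-16.
So the global minimum of g is P(-1) + Q(4) + 3 = -47 − 16 + 3 = -60, attained at (-1, 4).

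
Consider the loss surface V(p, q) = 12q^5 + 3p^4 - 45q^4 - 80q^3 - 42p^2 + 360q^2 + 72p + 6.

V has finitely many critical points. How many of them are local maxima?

2

V separates as a function of p plus a function of q, so ∇V=0 decouples.
∂V/∂p = 12(p - 2)(p - 1)(p + 3) = 0 at p ∈ {-3, 1, 2}; ∂V/∂q = 60q(q - 3)(q - 2)(q + 2) = 0 at q ∈ {-2, 0, 2, 3}.
The Hessian is diagonal: diag(V_pp, V_qq). Second derivatives: V_pp(-3)=240, V_pp(1)=-48, V_pp(2)=60; V_qq(-2)=-2400, V_qq(0)=720, V_qq(2)=-480, V_qq(3)=900.
Local maxima occur where both diagonal entries negative: (1, -2), (1, 2). Count: 2.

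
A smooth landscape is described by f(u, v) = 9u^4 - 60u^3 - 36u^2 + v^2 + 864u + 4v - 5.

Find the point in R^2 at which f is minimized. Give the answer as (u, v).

(-2, -2)

f(u,v) separates as P(u) + Q(v) − 5, so its minimum is min P + min Q − 5.
P'(u) = 36(u - 4)(u - 3)(u + 2) vanishes at u ∈ {-2, 3, 4}; Q'(v) = 2v + 4 vanishes at v ∈ {-2}.
Local minima of P (where P''>0): P(-2)=-1248, P(4)=1344. Local minima of Q: Q(-2)=-4.
So the global minimum of f is P(-2) + Q(-2) − 5 = -1248 − 4 − 5 = -1257, attained at (-2, -2).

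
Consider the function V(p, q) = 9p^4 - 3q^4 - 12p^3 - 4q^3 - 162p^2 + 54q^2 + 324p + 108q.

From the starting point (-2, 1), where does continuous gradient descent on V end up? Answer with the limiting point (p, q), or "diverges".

(-3, -1)

V is separable, so gradient descent decouples: p follows -∂V/∂p, q follows -∂V/∂q.
∂V/∂p = 36(p - 3)(p - 1)(p + 3); at p=-2 this is 540, so p decreases.
∂V/∂q = -12(q - 3)(q + 1)(q + 3); at q=1 this is 192, so q decreases.
p converges to its nearest critical value -3 (a local min of the p-part); q converges to -1. The iterate converges to (-3, -1).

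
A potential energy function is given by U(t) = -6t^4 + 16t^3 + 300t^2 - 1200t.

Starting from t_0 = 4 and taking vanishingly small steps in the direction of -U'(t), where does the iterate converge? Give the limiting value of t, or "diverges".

2

U'(t) = -24(t - 5)(t - 2)(t + 5), so U'(4) = 432.
Gradient descent moves in the -U' direction, i.e. t is decreasing.
The nearest critical point in that direction is t = 2, where U'' = 504 > 0 (a local minimum). The iterate converges there.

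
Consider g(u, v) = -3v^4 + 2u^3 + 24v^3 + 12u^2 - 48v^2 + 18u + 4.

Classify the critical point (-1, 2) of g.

local minimum

The mixed partial ∂²g/∂u∂v is 0, so the Hessian at any point is diag(g_uu, g_vv) = diag(12(u + 2), 12(-3v^2 + 12v - 8)).
At (-1, 2): H = diag(12, 48).
Both eigenvalues are positive, so H is positive definite: a local minimum.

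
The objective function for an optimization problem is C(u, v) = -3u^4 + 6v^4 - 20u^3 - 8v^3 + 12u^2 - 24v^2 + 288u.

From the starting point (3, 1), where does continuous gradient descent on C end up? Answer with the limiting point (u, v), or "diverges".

C is separable, so gradient descent decouples: u follows -∂C/∂u, v follows -∂C/∂v.
∂C/∂u = -12(u - 2)(u + 3)(u + 4); at u=3 this is -504, so u increases.
∂C/∂v = 24v(v - 2)(v + 1); at v=1 this is -48, so v increases.
The u-coordinate has no critical point in that direction and runs off to infinity.

diverges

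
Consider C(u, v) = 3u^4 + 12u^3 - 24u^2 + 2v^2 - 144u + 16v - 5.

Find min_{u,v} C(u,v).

C(u,v) separates as P(u) + Q(v) − 5, so its minimum is min P + min Q − 5.
P'(u) = 12(u - 2)(u + 2)(u + 3) vanishes at u ∈ {-3, -2, 2}; Q'(v) = 4v + 16 vanishes at v ∈ {-4}.
Local minima of P (where P''>0): P(-3)=135, P(2)=-240. Local minima of Q: Q(-4)=-32.
So the global minimum of C is P(2) + Q(-4) − 5 = -240 − 32 − 5 = -277, attained at (2, -4).

-277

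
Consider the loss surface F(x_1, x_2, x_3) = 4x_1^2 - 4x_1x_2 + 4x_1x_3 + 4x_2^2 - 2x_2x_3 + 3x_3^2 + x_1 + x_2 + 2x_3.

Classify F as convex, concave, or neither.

convex

F is quadratic, so its Hessian is the constant matrix H = [[8, -4, 4], [-4, 8, -2], [4, -2, 6]].
Leading principal minors: 8, 48, 192.
All positive ⇒ H ≻ 0 ⇒ convex.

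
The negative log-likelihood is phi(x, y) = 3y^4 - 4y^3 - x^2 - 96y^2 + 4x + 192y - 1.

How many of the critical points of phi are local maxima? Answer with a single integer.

phi separates as a function of x plus a function of y, so ∇phi=0 decouples.
∂phi/∂x = -2(x - 2) = 0 at x ∈ {2}; ∂phi/∂y = 12(y - 4)(y - 1)(y + 4) = 0 at y ∈ {-4, 1, 4}.
The Hessian is diagonal: diag(phi_xx, phi_yy). Second derivatives: phi_xx(2)=-2; phi_yy(-4)=480, phi_yy(1)=-180, phi_yy(4)=288.
Local maxima occur where both diagonal entries negative: (2, 1). Count: 1.

1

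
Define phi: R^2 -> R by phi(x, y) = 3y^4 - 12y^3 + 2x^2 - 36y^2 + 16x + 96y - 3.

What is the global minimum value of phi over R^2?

phi(x,y) separates as P(x) + Q(y) − 3, so its minimum is min P + min Q − 3.
P'(x) = 4x + 16 vanishes at x ∈ {-4}; Q'(y) = 12(y - 4)(y - 1)(y + 2) vanishes at y ∈ {-2, 1, 4}.
Local minima of P (where P''>0): P(-4)=-32. Local minima of Q: Q(-2)=-192, Q(4)=-192.
So the global minimum of phi is P(-4) + Q(-2) − 3 = -32 − 192 − 3 = -227, attained at (-4, -2).

-227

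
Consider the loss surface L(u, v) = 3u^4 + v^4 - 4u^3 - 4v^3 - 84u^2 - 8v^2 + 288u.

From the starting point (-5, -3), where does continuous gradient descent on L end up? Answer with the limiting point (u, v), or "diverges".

(-4, -1)

L is separable, so gradient descent decouples: u follows -∂L/∂u, v follows -∂L/∂v.
∂L/∂u = 12(u - 3)(u - 2)(u + 4); at u=-5 this is -672, so u increases.
∂L/∂v = 4v(v - 4)(v + 1); at v=-3 this is -168, so v increases.
u converges to its nearest critical value -4 (a local min of the u-part); v converges to -1. The iterate converges to (-4, -1).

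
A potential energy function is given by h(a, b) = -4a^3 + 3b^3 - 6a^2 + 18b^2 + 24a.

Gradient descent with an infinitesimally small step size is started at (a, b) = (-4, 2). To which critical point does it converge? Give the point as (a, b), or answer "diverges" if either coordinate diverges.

h is separable, so gradient descent decouples: a follows -∂h/∂a, b follows -∂h/∂b.
∂h/∂a = -12(a - 1)(a + 2); at a=-4 this is -120, so a increases.
∂h/∂b = 9b(b + 4); at b=2 this is 108, so b decreases.
a converges to its nearest critical value -2 (a local min of the a-part); b converges to 0. The iterate converges to (-2, 0).

(-2, 0)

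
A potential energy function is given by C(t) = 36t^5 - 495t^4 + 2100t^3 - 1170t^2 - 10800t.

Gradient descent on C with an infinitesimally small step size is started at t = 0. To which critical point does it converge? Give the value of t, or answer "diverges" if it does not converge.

3

C'(t) = 180(t - 5)(t - 4)(t - 3)(t + 1), so C'(0) = -10800.
Gradient descent moves in the -C' direction, i.e. t is increasing.
The nearest critical point in that direction is t = 3, where C'' = 1440 > 0 (a local minimum). The iterate converges there.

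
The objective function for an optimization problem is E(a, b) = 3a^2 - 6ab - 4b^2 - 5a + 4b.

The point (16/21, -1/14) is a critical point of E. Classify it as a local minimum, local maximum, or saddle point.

saddle point

The Hessian of E is constant: H = [[6, -6], [-6, -8]].
det(H) = 6·(-8) − (-6)² = -84.
Since det(H) < 0, H is indefinite and the critical point is a saddle point.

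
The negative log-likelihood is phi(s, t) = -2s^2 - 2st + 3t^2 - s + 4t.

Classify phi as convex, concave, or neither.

phi is quadratic, so its Hessian is the constant matrix H = [[-4, -2], [-2, 6]].
det(H) = -28, tr(H) = 2.
det(H) < 0, so H is indefinite: neither convex nor concave.

neither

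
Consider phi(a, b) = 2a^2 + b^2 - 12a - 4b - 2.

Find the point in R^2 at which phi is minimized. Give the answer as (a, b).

phi(a,b) separates as P(a) + Q(b) − 2, so its minimum is min P + min Q − 2.
P'(a) = 4a - 12 vanishes at a ∈ {3}; Q'(b) = 2b - 4 vanishes at b ∈ {2}.
Local minima of P (where P''>0): P(3)=-18. Local minima of Q: Q(2)=-4.
So the global minimum of phi is P(3) + Q(2) − 2 = -18 − 4 − 2 = -24, attained at (3, 2).

(3, 2)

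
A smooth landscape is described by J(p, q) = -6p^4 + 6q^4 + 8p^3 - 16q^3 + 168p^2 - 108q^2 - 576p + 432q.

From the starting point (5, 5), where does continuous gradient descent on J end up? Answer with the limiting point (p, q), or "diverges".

J is separable, so gradient descent decouples: p follows -∂J/∂p, q follows -∂J/∂q.
∂J/∂p = -24(p - 3)(p - 2)(p + 4); at p=5 this is -1296, so p increases.
∂J/∂q = 24(q - 3)(q - 2)(q + 3); at q=5 this is 1152, so q decreases.
The p-coordinate has no critical point in that direction and runs off to infinity.

diverges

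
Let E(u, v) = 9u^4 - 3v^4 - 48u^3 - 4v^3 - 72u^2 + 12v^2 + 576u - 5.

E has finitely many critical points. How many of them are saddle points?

E separates as a function of u plus a function of v, so ∇E=0 decouples.
∂E/∂u = 36(u - 4)(u - 2)(u + 2) = 0 at u ∈ {-2, 2, 4}; ∂E/∂v = -12v(v - 1)(v + 2) = 0 at v ∈ {-2, 0, 1}.
The Hessian is diagonal: diag(E_uu, E_vv). Second derivatives: E_uu(-2)=864, E_uu(2)=-288, E_uu(4)=432; E_vv(-2)=-72, E_vv(0)=24, E_vv(1)=-36.
Saddle points occur where the two diagonal entries have opposite signs: (-2, -2), (-2, 1), (2, 0), (4, -2), (4, 1). Count: 5.

5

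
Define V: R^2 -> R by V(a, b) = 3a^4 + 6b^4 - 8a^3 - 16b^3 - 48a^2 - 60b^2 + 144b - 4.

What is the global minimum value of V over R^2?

V(a,b) separates as P(a) + Q(b) − 4, so its minimum is min P + min Q − 4.
P'(a) = 12a(a - 4)(a + 2) vanishes at a ∈ {-2, 0, 4}; Q'(b) = 24(b - 3)(b - 1)(b + 2) vanishes at b ∈ {-2, 1, 3}.
Local minima of P (where P''>0): P(-2)=-80, P(4)=-512. Local minima of Q: Q(-2)=-304, Q(3)=-54.
So the global minimum of V is P(4) + Q(-2) − 4 = -512 − 304 − 4 = -820, attained at (4, -2).

-820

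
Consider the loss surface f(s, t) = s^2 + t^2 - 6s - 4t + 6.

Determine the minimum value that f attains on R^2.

f(s,t) separates as P(s) + Q(t) + 6, so its minimum is min P + min Q + 6.
P'(s) = 2s - 6 vanishes at s ∈ {3}; Q'(t) = 2(t - 2) vanishes at t ∈ {2}.
Local minima of P (where P''>0): P(3)=-9. Local minima of Q: Q(2)=-4.
So the global minimum of f is P(3) + Q(2) + 6 = -9 − 4 + 6 = -7, attained at (3, 2).

-7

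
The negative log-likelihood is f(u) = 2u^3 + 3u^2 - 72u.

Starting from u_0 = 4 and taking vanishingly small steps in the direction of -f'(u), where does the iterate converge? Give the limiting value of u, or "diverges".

f'(u) = 6(u - 3)(u + 4), so f'(4) = 48.
Gradient descent moves in the -f' direction, i.e. u is decreasing.
The nearest critical point in that direction is u = 3, where f'' = 42 > 0 (a local minimum). The iterate converges there.

3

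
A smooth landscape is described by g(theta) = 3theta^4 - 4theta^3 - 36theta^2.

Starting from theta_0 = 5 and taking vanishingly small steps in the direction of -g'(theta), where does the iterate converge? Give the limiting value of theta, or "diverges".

3

g'(theta) = 12theta(theta - 3)(theta + 2), so g'(5) = 840.
Gradient descent moves in the -g' direction, i.e. theta is decreasing.
The nearest critical point in that direction is theta = 3, where g'' = 180 > 0 (a local minimum). The iterate converges there.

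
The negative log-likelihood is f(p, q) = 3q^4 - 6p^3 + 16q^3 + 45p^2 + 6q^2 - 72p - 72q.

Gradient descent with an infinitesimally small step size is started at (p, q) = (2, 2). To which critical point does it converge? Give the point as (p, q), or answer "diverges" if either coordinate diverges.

f is separable, so gradient descent decouples: p follows -∂f/∂p, q follows -∂f/∂q.
∂f/∂p = -18(p - 4)(p - 1); at p=2 this is 36, so p decreases.
∂f/∂q = 12(q - 1)(q + 2)(q + 3); at q=2 this is 240, so q decreases.
p converges to its nearest critical value 1 (a local min of the p-part); q converges to 1. The iterate converges to (1, 1).

(1, 1)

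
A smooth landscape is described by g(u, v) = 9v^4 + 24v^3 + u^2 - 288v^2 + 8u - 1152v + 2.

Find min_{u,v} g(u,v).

-5390

g(u,v) separates as P(u) + Q(v) + 2, so its minimum is min P + min Q + 2.
P'(u) = 2u + 8 vanishes at u ∈ {-4}; Q'(v) = 36(v - 4)(v + 2)(v + 4) vanishes at v ∈ {-4, -2, 4}.
Local minima of P (where P''>0): P(-4)=-16. Local minima of Q: Q(-4)=768, Q(4)=-5376.
So the global minimum of g is P(-4) + Q(4) + 2 = -16 − 5376 + 2 = -5390, attained at (-4, 4).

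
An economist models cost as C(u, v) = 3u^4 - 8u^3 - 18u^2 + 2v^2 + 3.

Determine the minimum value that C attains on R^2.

C(u,v) separates as P(u) + Q(v) + 3, so its minimum is min P + min Q + 3.
P'(u) = 12u(u - 3)(u + 1) vanishes at u ∈ {-1, 0, 3}; Q'(v) = 4v vanishes at v ∈ {0}.
Local minima of P (where P''>0): P(-1)=-7, P(3)=-135. Local minima of Q: Q(0)=0.
So the global minimum of C is P(3) + Q(0) + 3 = -135 + 0 + 3 = -132, attained at (3, 0).

-132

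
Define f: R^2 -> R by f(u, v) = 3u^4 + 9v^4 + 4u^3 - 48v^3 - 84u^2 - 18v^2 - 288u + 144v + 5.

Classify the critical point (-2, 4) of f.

The mixed partial ∂²f/∂u∂v is 0, so the Hessian at any point is diag(f_uu, f_vv) = diag(12(3u^2 + 2u - 14), 36(3v^2 - 8v - 1)).
At (-2, 4): H = diag(-72, 540).
The eigenvalues have opposite signs, so H is indefinite: a saddle point.

saddle point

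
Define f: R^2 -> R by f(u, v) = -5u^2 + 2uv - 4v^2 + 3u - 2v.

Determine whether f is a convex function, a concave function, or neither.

concave

f is quadratic, so its Hessian is the constant matrix H = [[-10, 2], [2, -8]].
det(H) = 76, tr(H) = -18.
det(H) > 0 and tr(H) < 0, so H is negative definite everywhere: concave.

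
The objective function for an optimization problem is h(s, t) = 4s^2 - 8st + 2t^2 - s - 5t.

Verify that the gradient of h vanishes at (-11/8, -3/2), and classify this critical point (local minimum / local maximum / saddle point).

∇h = (8s - 8t - 1, -8s + 4t - 5); substituting (-11/8, -3/2) gives ∇h = (0, 0), so (-11/8, -3/2) is indeed a critical point.
The Hessian of h is constant: H = [[8, -8], [-8, 4]].
det(H) = 8·4 − (-8)² = -32.
Since det(H) < 0, H is indefinite and the critical point is a saddle point.

saddle point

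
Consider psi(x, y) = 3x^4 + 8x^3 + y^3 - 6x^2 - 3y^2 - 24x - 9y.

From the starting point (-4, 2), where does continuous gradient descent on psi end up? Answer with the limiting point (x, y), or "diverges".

psi is separable, so gradient descent decouples: x follows -∂psi/∂x, y follows -∂psi/∂y.
∂psi/∂x = 12(x - 1)(x + 1)(x + 2); at x=-4 this is -360, so x increases.
∂psi/∂y = 3(y - 3)(y + 1); at y=2 this is -9, so y increases.
x converges to its nearest critical value -2 (a local min of the x-part); y converges to 3. The iterate converges to (-2, 3).

(-2, 3)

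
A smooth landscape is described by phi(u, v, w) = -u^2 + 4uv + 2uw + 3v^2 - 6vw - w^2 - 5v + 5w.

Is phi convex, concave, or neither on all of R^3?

phi is quadratic, so its Hessian is the constant matrix H = [[-2, 4, 2], [4, 6, -6], [2, -6, -2]].
Leading principal minors: -2, -28, 8.
Neither pattern holds ⇒ H is indefinite ⇒ neither convex nor concave.

neither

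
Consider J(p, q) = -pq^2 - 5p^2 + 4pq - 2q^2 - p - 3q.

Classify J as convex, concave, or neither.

neither

The term -pq^2 is cubic, so the Hessian is not constant.
∂²J/∂q² = -2p - 4, which takes both signs as p varies (negative for sufficiently large p). A diagonal entry of the Hessian changing sign means the Hessian is neither positive- nor negative-semidefinite on all of R^2.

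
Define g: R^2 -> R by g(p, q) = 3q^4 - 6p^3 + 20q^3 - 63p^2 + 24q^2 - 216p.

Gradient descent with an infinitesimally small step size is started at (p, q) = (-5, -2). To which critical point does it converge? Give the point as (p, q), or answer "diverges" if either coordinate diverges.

(-4, -4)

g is separable, so gradient descent decouples: p follows -∂g/∂p, q follows -∂g/∂q.
∂g/∂p = -18(p + 3)(p + 4); at p=-5 this is -36, so p increases.
∂g/∂q = 12q(q + 1)(q + 4); at q=-2 this is 48, so q decreases.
p converges to its nearest critical value -4 (a local min of the p-part); q converges to -4. The iterate converges to (-4, -4).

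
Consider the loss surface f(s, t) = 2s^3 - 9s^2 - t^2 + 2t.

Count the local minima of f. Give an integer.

0

f separates as a function of s plus a function of t, so ∇f=0 decouples.
∂f/∂s = 6s(s - 3) = 0 at s ∈ {0, 3}; ∂f/∂t = -2(t - 1) = 0 at t ∈ {1}.
The Hessian is diagonal: diag(f_ss, f_tt). Second derivatives: f_ss(0)=-18, f_ss(3)=18; f_tt(1)=-2.
Local minima occur where both diagonal entries positive: none. Count: 0.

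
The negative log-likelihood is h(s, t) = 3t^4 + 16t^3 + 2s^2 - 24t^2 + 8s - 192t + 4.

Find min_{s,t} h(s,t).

-308

h(s,t) separates as P(s) + Q(t) + 4, so its minimum is min P + min Q + 4.
P'(s) = 4s + 8 vanishes at s ∈ {-2}; Q'(t) = 12(t - 2)(t + 2)(t + 4) vanishes at t ∈ {-4, -2, 2}.
Local minima of P (where P''>0): P(-2)=-8. Local minima of Q: Q(-4)=128, Q(2)=-304.
So the global minimum of h is P(-2) + Q(2) + 4 = -8 − 304 + 4 = -308, attained at (-2, 2).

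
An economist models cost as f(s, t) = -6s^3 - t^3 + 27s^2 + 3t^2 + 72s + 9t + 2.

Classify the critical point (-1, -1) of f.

The mixed partial ∂²f/∂s∂t is 0, so the Hessian at any point is diag(f_ss, f_tt) = diag(18(-2s + 3), 6(-t + 1)).
At (-1, -1): H = diag(90, 12).
Both eigenvalues are positive, so H is positive definite: a local minimum.

local minimum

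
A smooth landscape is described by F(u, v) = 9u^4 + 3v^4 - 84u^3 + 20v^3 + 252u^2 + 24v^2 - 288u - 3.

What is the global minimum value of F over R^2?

-323

F(u,v) separates as P(u) + Q(v) − 3, so its minimum is min P + min Q − 3.
P'(u) = 36(u - 4)(u - 2)(u - 1) vanishes at u ∈ {1, 2, 4}; Q'(v) = 12v(v + 1)(v + 4) vanishes at v ∈ {-4, -1, 0}.
Local minima of P (where P''>0): P(1)=-111, P(4)=-192. Local minima of Q: Q(-4)=-128, Q(0)=0.
So the global minimum of F is P(4) + Q(-4) − 3 = -192 − 128 − 3 = -323, attained at (4, -4).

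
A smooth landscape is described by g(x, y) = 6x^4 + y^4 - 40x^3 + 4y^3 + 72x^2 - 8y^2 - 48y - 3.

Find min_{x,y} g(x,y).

-83

g(x,y) separates as P(x) + Q(y) − 3, so its minimum is min P + min Q − 3.
P'(x) = 24x(x - 3)(x - 2) vanishes at x ∈ {0, 2, 3}; Q'(y) = 4(y - 2)(y + 2)(y + 3) vanishes at y ∈ {-3, -2, 2}.
Local minima of P (where P''>0): P(0)=0, P(3)=54. Local minima of Q: Q(-3)=45, Q(2)=-80.
So the global minimum of g is P(0) + Q(2) − 3 = 0 − 80 − 3 = -83, attained at (0, 2).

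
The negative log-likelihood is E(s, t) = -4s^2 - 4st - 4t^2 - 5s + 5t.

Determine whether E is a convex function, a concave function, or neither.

concave

E is quadratic, so its Hessian is the constant matrix H = [[-8, -4], [-4, -8]].
det(H) = 48, tr(H) = -16.
det(H) > 0 and tr(H) < 0, so H is negative definite everywhere: concave.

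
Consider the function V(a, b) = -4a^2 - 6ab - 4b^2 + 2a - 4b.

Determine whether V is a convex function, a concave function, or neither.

concave

V is quadratic, so its Hessian is the constant matrix H = [[-8, -6], [-6, -8]].
det(H) = 28, tr(H) = -16.
det(H) > 0 and tr(H) < 0, so H is negative definite everywhere: concave.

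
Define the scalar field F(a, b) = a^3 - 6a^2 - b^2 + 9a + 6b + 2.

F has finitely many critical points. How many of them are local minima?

F separates as a function of a plus a function of b, so ∇F=0 decouples.
∂F/∂a = 3(a - 3)(a - 1) = 0 at a ∈ {1, 3}; ∂F/∂b = -2(b - 3) = 0 at b ∈ {3}.
The Hessian is diagonal: diag(F_aa, F_bb). Second derivatives: F_aa(1)=-6, F_aa(3)=6; F_bb(3)=-2.
Local minima occur where both diagonal entries positive: none. Count: 0.

0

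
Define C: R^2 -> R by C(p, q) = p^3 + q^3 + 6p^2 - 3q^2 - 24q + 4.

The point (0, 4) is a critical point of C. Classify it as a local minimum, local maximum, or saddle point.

local minimum

The mixed partial ∂²C/∂p∂q is 0, so the Hessian at any point is diag(C_pp, C_qq) = diag(6(p + 2), 6(q - 1)).
At (0, 4): H = diag(12, 18).
Both eigenvalues are positive, so H is positive definite: a local minimum.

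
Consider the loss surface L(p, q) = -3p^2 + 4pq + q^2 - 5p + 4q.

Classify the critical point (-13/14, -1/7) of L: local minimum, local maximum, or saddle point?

The Hessian of L is constant: H = [[-6, 4], [4, 2]].
det(H) = (-6)·2 − 4² = -28.
Since det(H) < 0, H is indefinite and the critical point is a saddle point.

saddle point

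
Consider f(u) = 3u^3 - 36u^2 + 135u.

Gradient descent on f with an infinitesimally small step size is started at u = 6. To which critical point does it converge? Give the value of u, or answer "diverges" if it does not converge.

5

f'(u) = 9(u - 5)(u - 3), so f'(6) = 27.
Gradient descent moves in the -f' direction, i.e. u is decreasing.
The nearest critical point in that direction is u = 5, where f'' = 18 > 0 (a local minimum). The iterate converges there.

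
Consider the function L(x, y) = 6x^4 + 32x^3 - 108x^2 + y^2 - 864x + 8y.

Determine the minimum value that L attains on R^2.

-2230

L(x,y) separates as P(x) + Q(y), so its minimum is min P + min Q.
P'(x) = 24(x - 3)(x + 3)(x + 4) vanishes at x ∈ {-4, -3, 3}; Q'(y) = 2y + 8 vanishes at y ∈ {-4}.
Local minima of P (where P''>0): P(-4)=1216, P(3)=-2214. Local minima of Q: Q(-4)=-16.
So the global minimum of L is P(3) + Q(-4) = -2214 − 16 = -2230, attained at (3, -4).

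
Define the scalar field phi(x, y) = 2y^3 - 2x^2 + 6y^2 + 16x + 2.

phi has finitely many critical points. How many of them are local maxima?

phi separates as a function of x plus a function of y, so ∇phi=0 decouples.
∂phi/∂x = -4(x - 4) = 0 at x ∈ {4}; ∂phi/∂y = 6y(y + 2) = 0 at y ∈ {-2, 0}.
The Hessian is diagonal: diag(phi_xx, phi_yy). Second derivatives: phi_xx(4)=-4; phi_yy(-2)=-12, phi_yy(0)=12.
Local maxima occur where both diagonal entries negative: (4, -2). Count: 1.

1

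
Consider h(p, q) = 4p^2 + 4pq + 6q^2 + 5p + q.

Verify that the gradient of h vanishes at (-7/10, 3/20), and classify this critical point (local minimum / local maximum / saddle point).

∇h = (8p + 4q + 5, 4p + 12q + 1); substituting (-7/10, 3/20) gives ∇h = (0, 0), so (-7/10, 3/20) is indeed a critical point.
The Hessian of h is constant: H = [[8, 4], [4, 12]].
det(H) = 8·12 − 4² = 80.
det(H) > 0 and tr(H) = 20 > 0, so H is positive definite and the point is a local minimum.

local minimum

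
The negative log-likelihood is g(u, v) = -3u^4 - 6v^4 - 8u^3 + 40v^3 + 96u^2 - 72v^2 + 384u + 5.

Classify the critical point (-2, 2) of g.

local minimum

The mixed partial ∂²g/∂u∂v is 0, so the Hessian at any point is diag(g_uu, g_vv) = diag(12(-3u^2 - 4u + 16), 24(-3v^2 + 10v - 6)).
At (-2, 2): H = diag(144, 48).
Both eigenvalues are positive, so H is positive definite: a local minimum.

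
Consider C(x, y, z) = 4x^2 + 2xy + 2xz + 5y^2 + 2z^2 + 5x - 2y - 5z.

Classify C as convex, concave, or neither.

C is quadratic, so its Hessian is the constant matrix H = [[8, 2, 2], [2, 10, 0], [2, 0, 4]].
Leading principal minors: 8, 76, 264.
All positive ⇒ H ≻ 0 ⇒ convex.

convex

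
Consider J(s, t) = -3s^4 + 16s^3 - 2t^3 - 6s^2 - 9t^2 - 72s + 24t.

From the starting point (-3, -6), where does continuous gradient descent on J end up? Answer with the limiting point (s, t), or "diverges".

diverges

J is separable, so gradient descent decouples: s follows -∂J/∂s, t follows -∂J/∂t.
∂J/∂s = -12(s - 3)(s - 2)(s + 1); at s=-3 this is 720, so s decreases.
∂J/∂t = -6(t - 1)(t + 4); at t=-6 this is -84, so t increases.
The s-coordinate has no critical point in that direction and runs off to infinity.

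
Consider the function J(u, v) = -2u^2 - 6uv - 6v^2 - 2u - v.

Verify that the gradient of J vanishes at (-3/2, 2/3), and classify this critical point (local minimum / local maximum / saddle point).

local maximum

∇J = (-4u - 6v - 2, -6u - 12v - 1); substituting (-3/2, 2/3) gives ∇J = (0, 0), so (-3/2, 2/3) is indeed a critical point.
The Hessian of J is constant: H = [[-4, -6], [-6, -12]].
det(H) = (-4)·(-12) − (-6)² = 12.
det(H) > 0 and tr(H) = -16 < 0, so H is negative definite and the point is a local maximum.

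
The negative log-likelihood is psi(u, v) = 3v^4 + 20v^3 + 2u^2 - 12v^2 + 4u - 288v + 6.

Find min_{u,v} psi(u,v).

psi(u,v) separates as P(u) + Q(v) + 6, so its minimum is min P + min Q + 6.
P'(u) = 4u + 4 vanishes at u ∈ {-1}; Q'(v) = 12(v - 2)(v + 3)(v + 4) vanishes at v ∈ {-4, -3, 2}.
Local minima of P (where P''>0): P(-1)=-2. Local minima of Q: Q(-4)=448, Q(2)=-416.
So the global minimum of psi is P(-1) + Q(2) + 6 = -2 − 416 + 6 = -412, attained at (-1, 2).

-412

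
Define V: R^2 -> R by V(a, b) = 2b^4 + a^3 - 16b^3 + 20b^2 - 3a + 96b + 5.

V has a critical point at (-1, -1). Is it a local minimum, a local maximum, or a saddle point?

saddle point

The mixed partial ∂²V/∂a∂b is 0, so the Hessian at any point is diag(V_aa, V_bb) = diag(6a, 8(3b^2 - 12b + 5)).
At (-1, -1): H = diag(-6, 160).
The eigenvalues have opposite signs, so H is indefinite: a saddle point.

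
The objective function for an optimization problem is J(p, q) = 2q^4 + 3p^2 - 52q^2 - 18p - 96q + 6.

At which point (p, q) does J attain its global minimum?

(3, 4)

J(p,q) separates as A(p) + B(q) + 6, so its minimum is min A + min B + 6.
A'(p) = 6p - 18 vanishes at p ∈ {3}; B'(q) = 8(q - 4)(q + 1)(q + 3) vanishes at q ∈ {-3, -1, 4}.
Local minima of A (where A''>0): A(3)=-27. Local minima of B: B(-3)=-18, B(4)=-704.
So the global minimum of J is A(3) + B(4) + 6 = -27 − 704 + 6 = -725, attained at (3, 4).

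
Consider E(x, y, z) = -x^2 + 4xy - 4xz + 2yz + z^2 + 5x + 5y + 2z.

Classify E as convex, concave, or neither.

neither

E is quadratic, so its Hessian is the constant matrix H = [[-2, 4, -4], [4, 0, 2], [-4, 2, 2]].
Leading principal minors: -2, -16, -88.
Neither pattern holds ⇒ H is indefinite ⇒ neither convex nor concave.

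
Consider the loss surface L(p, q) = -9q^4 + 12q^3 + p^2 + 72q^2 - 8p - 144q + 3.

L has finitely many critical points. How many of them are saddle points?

L separates as a function of p plus a function of q, so ∇L=0 decouples.
∂L/∂p = 2(p - 4) = 0 at p ∈ {4}; ∂L/∂q = -36(q - 2)(q - 1)(q + 2) = 0 at q ∈ {-2, 1, 2}.
The Hessian is diagonal: diag(L_pp, L_qq). Second derivatives: L_pp(4)=2; L_qq(-2)=-432, L_qq(1)=108, L_qq(2)=-144.
Saddle points occur where the two diagonal entries have opposite signs: (4, -2), (4, 2). Count: 2.

2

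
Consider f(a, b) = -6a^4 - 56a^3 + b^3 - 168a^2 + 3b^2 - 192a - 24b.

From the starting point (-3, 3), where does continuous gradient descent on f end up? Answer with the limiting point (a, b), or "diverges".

(-2, 2)

f is separable, so gradient descent decouples: a follows -∂f/∂a, b follows -∂f/∂b.
∂f/∂a = -24(a + 1)(a + 2)(a + 4); at a=-3 this is -48, so a increases.
∂f/∂b = 3(b - 2)(b + 4); at b=3 this is 21, so b decreases.
a converges to its nearest critical value -2 (a local min of the a-part); b converges to 2. The iterate converges to (-2, 2).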